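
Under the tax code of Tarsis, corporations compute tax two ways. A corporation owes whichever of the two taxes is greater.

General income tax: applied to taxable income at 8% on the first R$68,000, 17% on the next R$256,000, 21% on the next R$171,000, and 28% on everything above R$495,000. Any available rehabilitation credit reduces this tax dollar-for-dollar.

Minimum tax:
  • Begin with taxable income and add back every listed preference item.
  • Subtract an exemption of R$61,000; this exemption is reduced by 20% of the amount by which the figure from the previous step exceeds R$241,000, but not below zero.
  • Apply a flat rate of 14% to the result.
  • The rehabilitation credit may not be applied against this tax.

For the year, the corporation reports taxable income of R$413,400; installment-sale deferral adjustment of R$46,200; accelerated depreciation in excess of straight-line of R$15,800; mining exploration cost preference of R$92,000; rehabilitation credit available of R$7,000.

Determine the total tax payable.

Minimum tax:
  Adjusted income: R$413,400 + R$46,200 + R$15,800 + R$92,000 = R$567,400
  Exemption: 20% × (R$567,400 − R$241,000) = R$65,280 ≥ R$61,000, so the exemption is fully phased out
  Base: R$567,400 − R$0 = R$567,400
  R$567,400 × 14% = R$79,436

General income tax:
  R$68,000 × 8% = R$5,440
  R$256,000 × 17% = R$43,520
  R$89,400 × 21% = R$18,774
  → R$67,734
  Less rehabilitation credit R$7,000 → R$60,734

R$79,436 > R$60,734, so the minimum tax is the binding amount.

R$79,436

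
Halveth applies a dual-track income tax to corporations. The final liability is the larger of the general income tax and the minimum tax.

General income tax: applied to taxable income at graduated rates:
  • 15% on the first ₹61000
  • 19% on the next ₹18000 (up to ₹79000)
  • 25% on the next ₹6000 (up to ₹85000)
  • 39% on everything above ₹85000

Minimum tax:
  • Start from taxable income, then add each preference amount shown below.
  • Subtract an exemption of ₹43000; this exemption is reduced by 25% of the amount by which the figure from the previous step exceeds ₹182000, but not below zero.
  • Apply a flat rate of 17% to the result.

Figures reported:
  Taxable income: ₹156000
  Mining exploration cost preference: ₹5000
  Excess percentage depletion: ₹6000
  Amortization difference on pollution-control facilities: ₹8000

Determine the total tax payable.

₹41760

General income tax:
  ₹61000 × 15% = ₹9150
  ₹18000 × 19% = ₹3420
  ₹6000 × 25% = ₹1500
  ₹71000 × 39% = ₹27690
  → ₹41760

Minimum tax:
  Adjusted income: ₹156000 + ₹5000 + ₹6000 + ₹8000 = ₹175000
  Exemption: ₹175000 ≤ ₹182000, so full ₹43000 applies
  Base: ₹175000 − ₹43000 = ₹132000
  ₹132000 × 17% = ₹22440

₹41760 > ₹22440, so the general income tax governs.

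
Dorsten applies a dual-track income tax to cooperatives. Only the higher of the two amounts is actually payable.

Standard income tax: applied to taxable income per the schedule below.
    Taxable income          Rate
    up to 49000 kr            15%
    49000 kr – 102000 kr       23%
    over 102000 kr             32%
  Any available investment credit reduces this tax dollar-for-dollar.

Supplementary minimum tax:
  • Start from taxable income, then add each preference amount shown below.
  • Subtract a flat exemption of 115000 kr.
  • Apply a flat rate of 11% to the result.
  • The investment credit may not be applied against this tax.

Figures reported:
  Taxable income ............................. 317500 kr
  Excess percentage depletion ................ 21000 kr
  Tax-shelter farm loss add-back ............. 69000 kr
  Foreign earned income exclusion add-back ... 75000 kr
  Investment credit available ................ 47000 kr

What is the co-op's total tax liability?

Supplementary minimum tax:
  Adjusted income: 317500 kr + 21000 kr + 69000 kr + 75000 kr = 482500 kr
  Less exemption 115000 kr → base 367500 kr
  367500 kr × 11% = 40425 kr

Standard income tax:
  49000 kr × 15% = 7350 kr
  53000 kr × 23% = 12190 kr
  215500 kr × 32% = 68960 kr
  → 88500 kr
  Less investment credit 47000 kr → 41500 kr

41500 kr > 40425 kr, so the standard income tax governs.

41500 kr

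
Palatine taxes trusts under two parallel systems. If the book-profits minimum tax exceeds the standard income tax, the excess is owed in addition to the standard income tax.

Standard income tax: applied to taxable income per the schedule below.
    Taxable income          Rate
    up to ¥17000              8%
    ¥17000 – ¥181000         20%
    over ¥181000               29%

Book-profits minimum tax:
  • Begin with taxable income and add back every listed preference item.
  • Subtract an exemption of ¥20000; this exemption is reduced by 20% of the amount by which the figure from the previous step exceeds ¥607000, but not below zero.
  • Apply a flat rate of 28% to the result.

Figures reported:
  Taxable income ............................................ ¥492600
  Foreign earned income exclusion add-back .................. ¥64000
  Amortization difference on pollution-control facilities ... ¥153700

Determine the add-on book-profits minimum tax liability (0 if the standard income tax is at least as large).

¥74360

Standard income tax:
  ¥17000 × 8% = ¥1360
  ¥164000 × 20% = ¥32800
  ¥311600 × 29% = ¥90364
  → ¥124524

Book-profits minimum tax:
  Adjusted income: ¥492600 + ¥64000 + ¥153700 = ¥710300
  Exemption: 20% × (¥710300 − ¥607000) = ¥20660 ≥ ¥20000, so the exemption is fully phased out
  Base: ¥710300 − ¥0 = ¥710300
  ¥710300 × 28% = ¥198884

Excess of book-profits minimum tax over standard income tax: ¥198884 − ¥124524 = ¥74360.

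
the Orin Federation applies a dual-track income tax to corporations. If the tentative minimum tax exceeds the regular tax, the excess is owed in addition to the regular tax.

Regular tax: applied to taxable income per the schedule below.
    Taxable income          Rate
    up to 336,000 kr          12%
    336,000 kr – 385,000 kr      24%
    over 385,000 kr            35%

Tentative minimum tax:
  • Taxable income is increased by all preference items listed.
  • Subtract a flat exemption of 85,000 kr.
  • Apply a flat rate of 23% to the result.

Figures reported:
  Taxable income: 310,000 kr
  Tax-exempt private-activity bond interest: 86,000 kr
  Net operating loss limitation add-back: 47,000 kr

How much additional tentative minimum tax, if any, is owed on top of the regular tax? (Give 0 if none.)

45,140 kr

Tentative minimum tax:
  Adjusted income: 310,000 kr + 86,000 kr + 47,000 kr = 443,000 kr
  Less exemption 85,000 kr → base 358,000 kr
  358,000 kr × 23% = 82,340 kr

Regular tax:
  310,000 kr × 12% = 37,200 kr

Excess of tentative minimum tax over regular tax: 82,340 kr − 37,200 kr = 45,140 kr.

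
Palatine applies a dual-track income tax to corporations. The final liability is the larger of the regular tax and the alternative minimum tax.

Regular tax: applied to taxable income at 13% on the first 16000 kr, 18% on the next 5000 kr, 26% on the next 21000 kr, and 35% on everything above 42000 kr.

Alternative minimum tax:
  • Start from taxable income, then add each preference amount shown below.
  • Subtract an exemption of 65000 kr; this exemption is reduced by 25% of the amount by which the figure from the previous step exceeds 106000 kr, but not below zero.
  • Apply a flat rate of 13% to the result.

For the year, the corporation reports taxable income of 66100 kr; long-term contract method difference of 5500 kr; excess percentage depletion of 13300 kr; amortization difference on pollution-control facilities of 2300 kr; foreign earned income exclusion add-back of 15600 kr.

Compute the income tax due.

16875 kr

Alternative minimum tax:
  Adjusted income: 66100 kr + 5500 kr + 13300 kr + 2300 kr + 15600 kr = 102800 kr
  Exemption: 102800 kr ≤ 106000 kr, so full 65000 kr applies
  Base: 102800 kr − 65000 kr = 37800 kr
  37800 kr × 13% = 4914 kr

Regular tax:
  16000 kr × 13% = 2080 kr
  5000 kr × 18% = 900 kr
  21000 kr × 26% = 5460 kr
  24100 kr × 35% = 8435 kr
  → 16875 kr

16875 kr > 4914 kr, so the regular tax governs.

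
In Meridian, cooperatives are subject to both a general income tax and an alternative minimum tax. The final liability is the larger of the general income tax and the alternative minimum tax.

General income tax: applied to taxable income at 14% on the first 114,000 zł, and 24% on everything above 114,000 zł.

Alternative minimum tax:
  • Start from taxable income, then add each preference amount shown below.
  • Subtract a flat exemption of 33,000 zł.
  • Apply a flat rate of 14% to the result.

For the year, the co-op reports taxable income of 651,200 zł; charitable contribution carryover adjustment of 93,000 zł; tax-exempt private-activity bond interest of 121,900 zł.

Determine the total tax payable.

General income tax:
  114,000 zł × 14% = 15,960 zł
  537,200 zł × 24% = 128,928 zł
  → 144,888 zł

Alternative minimum tax:
  Adjusted income: 651,200 zł + 93,000 zł + 121,900 zł = 866,100 zł
  Less exemption 33,000 zł → base 833,100 zł
  833,100 zł × 14% = 116,634 zł

144,888 zł > 116,634 zł, so the general income tax governs.

144,888 zł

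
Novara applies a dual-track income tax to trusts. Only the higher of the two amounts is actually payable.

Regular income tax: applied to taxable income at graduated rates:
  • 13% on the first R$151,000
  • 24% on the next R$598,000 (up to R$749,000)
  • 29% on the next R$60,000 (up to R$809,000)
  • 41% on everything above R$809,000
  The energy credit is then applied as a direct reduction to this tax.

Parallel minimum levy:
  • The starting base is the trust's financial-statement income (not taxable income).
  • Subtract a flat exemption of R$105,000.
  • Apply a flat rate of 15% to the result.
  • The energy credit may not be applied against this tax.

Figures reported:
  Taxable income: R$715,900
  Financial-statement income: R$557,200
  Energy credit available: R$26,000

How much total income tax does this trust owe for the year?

R$129,206

Regular income tax:
  R$151,000 × 13% = R$19,630
  R$564,900 × 24% = R$135,576
  → R$155,206
  Less energy credit R$26,000 → R$129,206

Parallel minimum levy:
  Base (financial-statement income): R$557,200
  Less exemption R$105,000 → base R$452,200
  R$452,200 × 15% = R$67,830

R$129,206 > R$67,830, so the regular income tax governs.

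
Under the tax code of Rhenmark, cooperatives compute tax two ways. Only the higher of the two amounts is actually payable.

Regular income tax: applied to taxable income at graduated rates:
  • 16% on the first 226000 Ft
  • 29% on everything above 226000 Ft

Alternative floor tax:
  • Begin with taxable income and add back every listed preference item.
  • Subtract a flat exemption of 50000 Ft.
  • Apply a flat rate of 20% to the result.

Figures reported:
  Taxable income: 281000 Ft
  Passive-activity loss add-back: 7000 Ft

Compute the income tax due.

Alternative floor tax:
  Adjusted income: 281000 Ft + 7000 Ft = 288000 Ft
  Less exemption 50000 Ft → base 238000 Ft
  238000 Ft × 20% = 47600 Ft

Regular income tax:
  226000 Ft × 16% = 36160 Ft
  55000 Ft × 29% = 15950 Ft
  → 52110 Ft

52110 Ft > 47600 Ft, so the regular income tax governs.

52110 Ft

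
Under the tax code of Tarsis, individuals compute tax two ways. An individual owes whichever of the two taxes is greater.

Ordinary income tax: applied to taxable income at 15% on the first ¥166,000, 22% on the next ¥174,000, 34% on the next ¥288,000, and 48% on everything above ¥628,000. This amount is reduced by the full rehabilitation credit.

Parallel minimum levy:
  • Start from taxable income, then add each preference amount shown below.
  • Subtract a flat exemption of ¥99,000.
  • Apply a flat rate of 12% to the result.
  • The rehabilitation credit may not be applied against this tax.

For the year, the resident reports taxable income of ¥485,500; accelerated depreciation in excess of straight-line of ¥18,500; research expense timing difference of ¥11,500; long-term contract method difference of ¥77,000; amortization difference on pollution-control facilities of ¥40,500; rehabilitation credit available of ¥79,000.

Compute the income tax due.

Parallel minimum levy:
  Adjusted income: ¥485,500 + ¥18,500 + ¥11,500 + ¥77,000 + ¥40,500 = ¥633,000
  Less exemption ¥99,000 → base ¥534,000
  ¥534,000 × 12% = ¥64,080

Ordinary income tax:
  ¥166,000 × 15% = ¥24,900
  ¥174,000 × 22% = ¥38,280
  ¥145,500 × 34% = ¥49,470
  → ¥112,650
  Less rehabilitation credit ¥79,000 → ¥33,650

¥64,080 > ¥33,650, so the parallel minimum levy is the binding amount.

¥64,080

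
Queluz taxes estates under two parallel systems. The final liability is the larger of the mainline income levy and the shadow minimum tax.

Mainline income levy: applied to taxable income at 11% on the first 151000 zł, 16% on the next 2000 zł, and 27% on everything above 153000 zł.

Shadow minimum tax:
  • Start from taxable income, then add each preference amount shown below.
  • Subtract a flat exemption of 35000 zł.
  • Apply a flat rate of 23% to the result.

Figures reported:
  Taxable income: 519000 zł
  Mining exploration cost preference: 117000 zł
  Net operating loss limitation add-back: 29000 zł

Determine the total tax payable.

Shadow minimum tax:
  Adjusted income: 519000 zł + 117000 zł + 29000 zł = 665000 zł
  Less exemption 35000 zł → base 630000 zł
  630000 zł × 23% = 144900 zł

Mainline income levy:
  151000 zł × 11% = 16610 zł
  2000 zł × 16% = 320 zł
  366000 zł × 27% = 98820 zł
  → 115750 zł

144900 zł > 115750 zł, so the shadow minimum tax is the binding amount.

144900 zł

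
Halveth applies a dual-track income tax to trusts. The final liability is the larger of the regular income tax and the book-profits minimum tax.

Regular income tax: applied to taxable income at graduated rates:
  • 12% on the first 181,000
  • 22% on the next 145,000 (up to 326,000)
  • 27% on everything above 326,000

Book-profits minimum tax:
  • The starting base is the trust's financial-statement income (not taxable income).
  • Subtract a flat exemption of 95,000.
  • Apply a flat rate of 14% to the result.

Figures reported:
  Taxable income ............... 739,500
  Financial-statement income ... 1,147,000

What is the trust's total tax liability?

165,265

Book-profits minimum tax:
  Base (financial-statement income): 1,147,000
  Less exemption 95,000 → base 1,052,000
  1,052,000 × 14% = 147,280

Regular income tax:
  181,000 × 12% = 21,720
  145,000 × 22% = 31,900
  413,500 × 27% = 111,645
  → 165,265

165,265 > 147,280, so the regular income tax governs.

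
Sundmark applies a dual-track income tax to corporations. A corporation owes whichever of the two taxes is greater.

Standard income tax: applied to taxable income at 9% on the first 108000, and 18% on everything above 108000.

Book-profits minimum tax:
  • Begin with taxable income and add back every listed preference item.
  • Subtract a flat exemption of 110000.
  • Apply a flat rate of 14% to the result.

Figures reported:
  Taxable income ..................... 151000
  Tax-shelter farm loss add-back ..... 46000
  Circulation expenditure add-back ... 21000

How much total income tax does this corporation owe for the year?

Book-profits minimum tax:
  Adjusted income: 151000 + 46000 + 21000 = 218000
  Less exemption 110000 → base 108000
  108000 × 14% = 15120

Standard income tax:
  108000 × 9% = 9720
  43000 × 18% = 7740
  → 17460

17460 > 15120, so the standard income tax governs.

17460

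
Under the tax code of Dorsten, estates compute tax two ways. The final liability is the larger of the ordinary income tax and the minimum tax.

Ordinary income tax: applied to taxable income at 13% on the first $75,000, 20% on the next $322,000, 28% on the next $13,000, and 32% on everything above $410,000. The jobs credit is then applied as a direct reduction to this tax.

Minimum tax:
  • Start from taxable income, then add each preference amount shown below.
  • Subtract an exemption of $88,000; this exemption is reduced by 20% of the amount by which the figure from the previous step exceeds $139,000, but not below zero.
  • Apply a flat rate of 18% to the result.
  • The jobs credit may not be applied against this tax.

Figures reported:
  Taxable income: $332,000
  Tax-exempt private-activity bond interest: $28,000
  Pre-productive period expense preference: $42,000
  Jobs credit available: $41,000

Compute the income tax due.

Minimum tax:
  Adjusted income: $332,000 + $28,000 + $42,000 = $402,000
  Exemption: $88,000 − 20% × ($402,000 − $139,000) = $88,000 − $52,600 = $35,400
  Base: $402,000 − $35,400 = $366,600
  $366,600 × 18% = $65,988

Ordinary income tax:
  $75,000 × 13% = $9,750
  $257,000 × 20% = $51,400
  → $61,150
  Less jobs credit $41,000 → $20,150

$65,988 > $20,150, so the minimum tax is the binding amount.

$65,988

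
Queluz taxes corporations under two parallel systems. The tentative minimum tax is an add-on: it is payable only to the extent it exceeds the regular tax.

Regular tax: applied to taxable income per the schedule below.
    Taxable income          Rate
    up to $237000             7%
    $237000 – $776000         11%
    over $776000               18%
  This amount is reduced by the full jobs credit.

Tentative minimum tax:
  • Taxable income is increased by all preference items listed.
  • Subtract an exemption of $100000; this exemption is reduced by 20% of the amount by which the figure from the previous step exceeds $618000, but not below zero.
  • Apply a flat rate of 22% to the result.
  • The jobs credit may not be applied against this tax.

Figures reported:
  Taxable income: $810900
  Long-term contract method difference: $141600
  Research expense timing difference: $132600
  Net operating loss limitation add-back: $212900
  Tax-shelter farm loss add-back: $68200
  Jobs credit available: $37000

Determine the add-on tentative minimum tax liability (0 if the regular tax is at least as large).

Tentative minimum tax:
  Adjusted income: $810900 + $141600 + $132600 + $212900 + $68200 = $1366200
  Exemption: 20% × ($1366200 − $618000) = $149640 ≥ $100000, so the exemption is fully phased out
  Base: $1366200 − $0 = $1366200
  $1366200 × 22% = $300564

Regular tax:
  $237000 × 7% = $16590
  $539000 × 11% = $59290
  $34900 × 18% = $6282
  → $82162
  Less jobs credit $37000 → $45162

Excess of tentative minimum tax over regular tax: $300564 − $45162 = $255402.

$255402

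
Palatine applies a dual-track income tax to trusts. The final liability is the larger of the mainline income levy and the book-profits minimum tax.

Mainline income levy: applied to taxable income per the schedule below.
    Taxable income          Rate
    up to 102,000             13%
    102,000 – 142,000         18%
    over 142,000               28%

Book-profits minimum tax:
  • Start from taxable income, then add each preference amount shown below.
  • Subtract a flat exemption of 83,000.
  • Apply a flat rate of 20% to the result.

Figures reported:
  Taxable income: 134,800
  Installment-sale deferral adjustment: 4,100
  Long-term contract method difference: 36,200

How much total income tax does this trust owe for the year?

Book-profits minimum tax:
  Adjusted income: 134,800 + 4,100 + 36,200 = 175,100
  Less exemption 83,000 → base 92,100
  92,100 × 20% = 18,420

Mainline income levy:
  102,000 × 13% = 13,260
  32,800 × 18% = 5,904
  → 19,164

19,164 > 18,420, so the mainline income levy governs.

19,164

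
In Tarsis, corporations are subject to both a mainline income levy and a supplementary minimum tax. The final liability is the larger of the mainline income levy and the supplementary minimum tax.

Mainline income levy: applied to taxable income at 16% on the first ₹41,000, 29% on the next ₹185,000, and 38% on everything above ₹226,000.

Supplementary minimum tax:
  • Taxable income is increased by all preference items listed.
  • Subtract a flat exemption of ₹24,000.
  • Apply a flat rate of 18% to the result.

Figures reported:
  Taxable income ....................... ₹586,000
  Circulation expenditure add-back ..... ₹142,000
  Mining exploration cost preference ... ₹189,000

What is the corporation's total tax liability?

₹197,010

Supplementary minimum tax:
  Adjusted income: ₹586,000 + ₹142,000 + ₹189,000 = ₹917,000
  Less exemption ₹24,000 → base ₹893,000
  ₹893,000 × 18% = ₹160,740

Mainline income levy:
  ₹41,000 × 16% = ₹6,560
  ₹185,000 × 29% = ₹53,650
  ₹360,000 × 38% = ₹136,800
  → ₹197,010

₹197,010 > ₹160,740, so the mainline income levy governs.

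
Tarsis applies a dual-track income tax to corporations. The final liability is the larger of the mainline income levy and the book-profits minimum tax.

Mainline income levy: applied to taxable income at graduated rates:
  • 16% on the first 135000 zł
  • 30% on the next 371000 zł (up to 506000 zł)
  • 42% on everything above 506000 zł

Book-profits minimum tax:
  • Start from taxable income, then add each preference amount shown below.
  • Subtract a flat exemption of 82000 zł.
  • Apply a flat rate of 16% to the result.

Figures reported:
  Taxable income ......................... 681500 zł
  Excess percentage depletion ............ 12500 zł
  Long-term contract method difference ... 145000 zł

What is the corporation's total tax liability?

206610 zł

Mainline income levy:
  135000 zł × 16% = 21600 zł
  371000 zł × 30% = 111300 zł
  175500 zł × 42% = 73710 zł
  → 206610 zł

Book-profits minimum tax:
  Adjusted income: 681500 zł + 12500 zł + 145000 zł = 839000 zł
  Less exemption 82000 zł → base 757000 zł
  757000 zł × 16% = 121120 zł

206610 zł > 121120 zł, so the mainline income levy governs.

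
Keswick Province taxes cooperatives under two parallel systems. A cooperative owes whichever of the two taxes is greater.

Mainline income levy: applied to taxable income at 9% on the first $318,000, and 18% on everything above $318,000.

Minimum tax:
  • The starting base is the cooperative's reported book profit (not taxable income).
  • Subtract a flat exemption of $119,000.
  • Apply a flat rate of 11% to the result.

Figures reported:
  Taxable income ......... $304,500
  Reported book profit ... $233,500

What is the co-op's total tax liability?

Mainline income levy:
  $304,500 × 9% = $27,405

Minimum tax:
  Base (reported book profit): $233,500
  Less exemption $119,000 → base $114,500
  $114,500 × 11% = $12,595

$27,405 > $12,595, so the mainline income levy governs.

$27,405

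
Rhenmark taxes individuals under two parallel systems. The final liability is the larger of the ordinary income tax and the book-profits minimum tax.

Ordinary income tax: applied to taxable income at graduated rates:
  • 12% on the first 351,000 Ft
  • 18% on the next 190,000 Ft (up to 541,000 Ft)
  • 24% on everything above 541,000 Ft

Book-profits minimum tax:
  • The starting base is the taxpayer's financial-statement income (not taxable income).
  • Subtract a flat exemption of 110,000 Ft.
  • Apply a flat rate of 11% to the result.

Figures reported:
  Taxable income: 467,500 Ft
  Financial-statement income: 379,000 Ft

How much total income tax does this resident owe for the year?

63,090 Ft

Ordinary income tax:
  351,000 Ft × 12% = 42,120 Ft
  116,500 Ft × 18% = 20,970 Ft
  → 63,090 Ft

Book-profits minimum tax:
  Base (financial-statement income): 379,000 Ft
  Less exemption 110,000 Ft → base 269,000 Ft
  269,000 Ft × 11% = 29,590 Ft

63,090 Ft > 29,590 Ft, so the ordinary income tax governs.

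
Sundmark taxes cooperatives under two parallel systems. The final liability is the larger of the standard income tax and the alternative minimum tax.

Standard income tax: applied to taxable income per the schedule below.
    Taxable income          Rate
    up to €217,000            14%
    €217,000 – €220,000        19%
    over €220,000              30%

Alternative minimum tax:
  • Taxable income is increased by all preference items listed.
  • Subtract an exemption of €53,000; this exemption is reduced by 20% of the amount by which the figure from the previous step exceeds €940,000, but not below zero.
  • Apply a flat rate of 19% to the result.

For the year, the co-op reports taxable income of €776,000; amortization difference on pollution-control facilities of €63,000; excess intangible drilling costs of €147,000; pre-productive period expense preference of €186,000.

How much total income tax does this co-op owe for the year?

Alternative minimum tax:
  Adjusted income: €776,000 + €63,000 + €147,000 + €186,000 = €1,172,000
  Exemption: €53,000 − 20% × (€1,172,000 − €940,000) = €53,000 − €46,400 = €6,600
  Base: €1,172,000 − €6,600 = €1,165,400
  €1,165,400 × 19% = €221,426

Standard income tax:
  €217,000 × 14% = €30,380
  €3,000 × 19% = €570
  €556,000 × 30% = €166,800
  → €197,750

€221,426 > €197,750, so the alternative minimum tax is the binding amount.

€221,426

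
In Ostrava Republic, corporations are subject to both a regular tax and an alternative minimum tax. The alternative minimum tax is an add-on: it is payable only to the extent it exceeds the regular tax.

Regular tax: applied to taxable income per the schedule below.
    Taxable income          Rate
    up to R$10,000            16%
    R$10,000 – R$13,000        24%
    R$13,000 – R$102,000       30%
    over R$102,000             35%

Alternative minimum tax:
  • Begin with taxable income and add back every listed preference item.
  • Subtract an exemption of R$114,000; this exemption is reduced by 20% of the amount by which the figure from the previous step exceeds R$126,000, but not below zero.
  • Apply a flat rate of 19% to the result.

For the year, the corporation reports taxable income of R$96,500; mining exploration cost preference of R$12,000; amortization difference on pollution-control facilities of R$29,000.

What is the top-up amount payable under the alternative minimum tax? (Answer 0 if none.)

Regular tax:
  R$10,000 × 16% = R$1,600
  R$3,000 × 24% = R$720
  R$83,500 × 30% = R$25,050
  → R$27,370

Alternative minimum tax:
  Adjusted income: R$96,500 + R$12,000 + R$29,000 = R$137,500
  Exemption: R$114,000 − 20% × (R$137,500 − R$126,000) = R$114,000 − R$2,300 = R$111,700
  Base: R$137,500 − R$111,700 = R$25,800
  R$25,800 × 19% = R$4,902

R$4,902 ≤ R$27,370, so no add-on is due.

R$0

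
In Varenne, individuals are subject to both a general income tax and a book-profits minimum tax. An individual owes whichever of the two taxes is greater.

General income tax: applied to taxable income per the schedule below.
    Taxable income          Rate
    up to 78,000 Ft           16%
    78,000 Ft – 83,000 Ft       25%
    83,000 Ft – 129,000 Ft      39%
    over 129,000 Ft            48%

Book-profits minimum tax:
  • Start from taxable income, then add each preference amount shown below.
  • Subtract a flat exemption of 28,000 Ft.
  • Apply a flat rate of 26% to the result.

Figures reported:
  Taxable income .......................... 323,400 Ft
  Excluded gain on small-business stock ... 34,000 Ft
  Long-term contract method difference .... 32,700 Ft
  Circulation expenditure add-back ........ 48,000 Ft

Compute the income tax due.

General income tax:
  78,000 Ft × 16% = 12,480 Ft
  5,000 Ft × 25% = 1,250 Ft
  46,000 Ft × 39% = 17,940 Ft
  194,400 Ft × 48% = 93,312 Ft
  → 124,982 Ft

Book-profits minimum tax:
  Adjusted income: 323,400 Ft + 34,000 Ft + 32,700 Ft + 48,000 Ft = 438,100 Ft
  Less exemption 28,000 Ft → base 410,100 Ft
  410,100 Ft × 26% = 106,626 Ft

124,982 Ft > 106,626 Ft, so the general income tax governs.

124,982 Ft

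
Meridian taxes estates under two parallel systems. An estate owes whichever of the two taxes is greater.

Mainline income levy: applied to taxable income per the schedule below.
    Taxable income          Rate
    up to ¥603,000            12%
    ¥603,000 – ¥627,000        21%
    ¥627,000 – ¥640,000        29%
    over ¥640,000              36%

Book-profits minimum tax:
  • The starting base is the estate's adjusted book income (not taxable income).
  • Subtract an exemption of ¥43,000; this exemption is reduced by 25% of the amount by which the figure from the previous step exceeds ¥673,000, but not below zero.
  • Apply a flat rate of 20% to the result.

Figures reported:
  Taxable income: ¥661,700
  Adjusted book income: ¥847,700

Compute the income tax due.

Mainline income levy:
  ¥603,000 × 12% = ¥72,360
  ¥24,000 × 21% = ¥5,040
  ¥13,000 × 29% = ¥3,770
  ¥21,700 × 36% = ¥7,812
  → ¥88,982

Book-profits minimum tax:
  Base (adjusted book income): ¥847,700
  Exemption: 25% × (¥847,700 − ¥673,000) = ¥43,675 ≥ ¥43,000, so the exemption is fully phased out
  Base: ¥847,700 − ¥0 = ¥847,700
  ¥847,700 × 20% = ¥169,540

¥169,540 > ¥88,982, so the book-profits minimum tax is the binding amount.

¥169,540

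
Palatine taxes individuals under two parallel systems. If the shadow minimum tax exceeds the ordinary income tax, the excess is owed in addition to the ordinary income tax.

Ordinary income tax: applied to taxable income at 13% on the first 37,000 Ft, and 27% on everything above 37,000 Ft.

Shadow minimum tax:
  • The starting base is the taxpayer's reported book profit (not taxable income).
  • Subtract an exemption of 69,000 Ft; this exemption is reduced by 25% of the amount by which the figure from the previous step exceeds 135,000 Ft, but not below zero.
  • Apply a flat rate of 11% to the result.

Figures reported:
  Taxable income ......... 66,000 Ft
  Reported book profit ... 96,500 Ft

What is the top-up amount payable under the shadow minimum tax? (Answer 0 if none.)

0 Ft

Shadow minimum tax:
  Base (reported book profit): 96,500 Ft
  Exemption: 96,500 Ft ≤ 135,000 Ft, so full 69,000 Ft applies
  Base: 96,500 Ft − 69,000 Ft = 27,500 Ft
  27,500 Ft × 11% = 3,025 Ft

Ordinary income tax:
  37,000 Ft × 13% = 4,810 Ft
  29,000 Ft × 27% = 7,830 Ft
  → 12,640 Ft

3,025 Ft ≤ 12,640 Ft, so no add-on is due.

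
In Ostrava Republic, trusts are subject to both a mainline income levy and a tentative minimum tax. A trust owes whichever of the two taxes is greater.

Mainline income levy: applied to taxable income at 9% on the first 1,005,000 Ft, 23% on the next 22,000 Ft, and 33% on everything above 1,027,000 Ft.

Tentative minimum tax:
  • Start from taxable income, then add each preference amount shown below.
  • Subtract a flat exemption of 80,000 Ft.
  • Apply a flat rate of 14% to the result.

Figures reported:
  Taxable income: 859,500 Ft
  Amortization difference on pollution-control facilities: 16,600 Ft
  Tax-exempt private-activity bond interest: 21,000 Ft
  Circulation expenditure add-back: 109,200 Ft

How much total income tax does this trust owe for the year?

Mainline income levy:
  859,500 Ft × 9% = 77,355 Ft

Tentative minimum tax:
  Adjusted income: 859,500 Ft + 16,600 Ft + 21,000 Ft + 109,200 Ft = 1,006,300 Ft
  Less exemption 80,000 Ft → base 926,300 Ft
  926,300 Ft × 14% = 129,682 Ft

129,682 Ft > 77,355 Ft, so the tentative minimum tax is the binding amount.

129,682 Ft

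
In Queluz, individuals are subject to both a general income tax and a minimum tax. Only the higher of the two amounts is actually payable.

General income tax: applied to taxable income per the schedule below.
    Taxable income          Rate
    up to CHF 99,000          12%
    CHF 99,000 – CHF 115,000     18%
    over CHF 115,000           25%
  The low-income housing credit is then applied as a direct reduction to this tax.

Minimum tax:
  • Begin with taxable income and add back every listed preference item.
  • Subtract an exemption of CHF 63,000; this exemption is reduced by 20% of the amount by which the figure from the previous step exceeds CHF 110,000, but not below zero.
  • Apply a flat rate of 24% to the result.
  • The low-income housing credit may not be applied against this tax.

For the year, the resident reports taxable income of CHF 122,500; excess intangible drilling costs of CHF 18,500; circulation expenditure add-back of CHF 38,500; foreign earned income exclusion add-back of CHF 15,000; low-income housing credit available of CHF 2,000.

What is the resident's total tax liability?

CHF 35,616

General income tax:
  CHF 99,000 × 12% = CHF 11,880
  CHF 16,000 × 18% = CHF 2,880
  CHF 7,500 × 25% = CHF 1,875
  → CHF 16,635
  Less low-income housing credit CHF 2,000 → CHF 14,635

Minimum tax:
  Adjusted income: CHF 122,500 + CHF 18,500 + CHF 38,500 + CHF 15,000 = CHF 194,500
  Exemption: CHF 63,000 − 20% × (CHF 194,500 − CHF 110,000) = CHF 63,000 − CHF 16,900 = CHF 46,100
  Base: CHF 194,500 − CHF 46,100 = CHF 148,400
  CHF 148,400 × 24% = CHF 35,616

CHF 35,616 > CHF 14,635, so the minimum tax is the binding amount.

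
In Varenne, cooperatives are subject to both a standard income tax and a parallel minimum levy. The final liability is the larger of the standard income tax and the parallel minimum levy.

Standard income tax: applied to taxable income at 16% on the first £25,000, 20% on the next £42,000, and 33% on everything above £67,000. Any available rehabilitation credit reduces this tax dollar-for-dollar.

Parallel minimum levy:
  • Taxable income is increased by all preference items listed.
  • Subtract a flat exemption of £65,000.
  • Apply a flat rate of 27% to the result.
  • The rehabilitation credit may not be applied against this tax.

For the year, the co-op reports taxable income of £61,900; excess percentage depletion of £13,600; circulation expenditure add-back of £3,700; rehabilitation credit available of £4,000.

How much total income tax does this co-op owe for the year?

Parallel minimum levy:
  Adjusted income: £61,900 + £13,600 + £3,700 = £79,200
  Less exemption £65,000 → base £14,200
  £14,200 × 27% = £3,834

Standard income tax:
  £25,000 × 16% = £4,000
  £36,900 × 20% = £7,380
  → £11,380
  Less rehabilitation credit £4,000 → £7,380

£7,380 > £3,834, so the standard income tax governs.

£7,380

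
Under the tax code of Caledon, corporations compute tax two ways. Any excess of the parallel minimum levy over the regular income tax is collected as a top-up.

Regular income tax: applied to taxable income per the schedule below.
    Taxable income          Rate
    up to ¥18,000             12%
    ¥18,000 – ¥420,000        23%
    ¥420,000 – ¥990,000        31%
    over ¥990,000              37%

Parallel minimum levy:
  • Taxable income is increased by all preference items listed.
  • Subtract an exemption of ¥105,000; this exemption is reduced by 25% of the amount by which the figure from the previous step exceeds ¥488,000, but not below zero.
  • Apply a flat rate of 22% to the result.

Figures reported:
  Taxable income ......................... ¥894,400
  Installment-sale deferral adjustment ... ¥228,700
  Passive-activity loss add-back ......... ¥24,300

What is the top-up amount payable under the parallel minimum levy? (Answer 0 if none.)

Parallel minimum levy:
  Adjusted income: ¥894,400 + ¥228,700 + ¥24,300 = ¥1,147,400
  Exemption: 25% × (¥1,147,400 − ¥488,000) = ¥164,850 ≥ ¥105,000, so the exemption is fully phased out
  Base: ¥1,147,400 − ¥0 = ¥1,147,400
  ¥1,147,400 × 22% = ¥252,428

Regular income tax:
  ¥18,000 × 12% = ¥2,160
  ¥402,000 × 23% = ¥92,460
  ¥474,400 × 31% = ¥147,064
  → ¥241,684

Excess of parallel minimum levy over regular income tax: ¥252,428 − ¥241,684 = ¥10,744.

¥10,744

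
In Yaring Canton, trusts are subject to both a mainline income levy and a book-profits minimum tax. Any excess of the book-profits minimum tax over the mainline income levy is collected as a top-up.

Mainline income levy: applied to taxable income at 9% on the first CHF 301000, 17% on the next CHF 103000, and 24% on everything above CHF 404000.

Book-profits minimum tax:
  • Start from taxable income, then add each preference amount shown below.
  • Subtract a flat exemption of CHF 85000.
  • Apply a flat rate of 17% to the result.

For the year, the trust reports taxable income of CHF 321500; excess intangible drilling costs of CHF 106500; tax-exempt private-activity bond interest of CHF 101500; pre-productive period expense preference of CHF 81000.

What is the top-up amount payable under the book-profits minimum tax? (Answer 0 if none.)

Mainline income levy:
  CHF 301000 × 9% = CHF 27090
  CHF 20500 × 17% = CHF 3485
  → CHF 30575

Book-profits minimum tax:
  Adjusted income: CHF 321500 + CHF 106500 + CHF 101500 + CHF 81000 = CHF 610500
  Less exemption CHF 85000 → base CHF 525500
  CHF 525500 × 17% = CHF 89335

Excess of book-profits minimum tax over mainline income levy: CHF 89335 − CHF 30575 = CHF 58760.

CHF 58760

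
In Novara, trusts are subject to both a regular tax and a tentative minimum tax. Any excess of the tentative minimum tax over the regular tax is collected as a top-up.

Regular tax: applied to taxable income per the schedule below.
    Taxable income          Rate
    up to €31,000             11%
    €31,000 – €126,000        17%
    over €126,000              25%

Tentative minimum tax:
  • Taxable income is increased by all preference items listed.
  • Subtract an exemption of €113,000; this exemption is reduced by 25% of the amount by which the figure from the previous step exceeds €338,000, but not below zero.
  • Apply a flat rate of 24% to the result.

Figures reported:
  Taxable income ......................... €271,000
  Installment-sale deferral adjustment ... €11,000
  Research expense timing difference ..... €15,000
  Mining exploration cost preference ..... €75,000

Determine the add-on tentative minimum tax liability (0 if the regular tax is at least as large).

€8,390

Regular tax:
  €31,000 × 11% = €3,410
  €95,000 × 17% = €16,150
  €145,000 × 25% = €36,250
  → €55,810

Tentative minimum tax:
  Adjusted income: €271,000 + €11,000 + €15,000 + €75,000 = €372,000
  Exemption: €113,000 − 25% × (€372,000 − €338,000) = €113,000 − €8,500 = €104,500
  Base: €372,000 − €104,500 = €267,500
  €267,500 × 24% = €64,200

Excess of tentative minimum tax over regular tax: €64,200 − €55,810 = €8,390.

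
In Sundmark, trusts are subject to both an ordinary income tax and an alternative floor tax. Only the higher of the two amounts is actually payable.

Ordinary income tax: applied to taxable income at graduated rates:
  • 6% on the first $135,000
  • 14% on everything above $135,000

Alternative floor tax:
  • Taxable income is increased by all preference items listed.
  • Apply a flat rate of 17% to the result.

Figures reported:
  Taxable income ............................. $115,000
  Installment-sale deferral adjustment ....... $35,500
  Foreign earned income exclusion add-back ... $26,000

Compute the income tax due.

$30,005

Ordinary income tax:
  $115,000 × 6% = $6,900

Alternative floor tax:
  Adjusted income: $115,000 + $35,500 + $26,000 = $176,500
  $176,500 × 17% = $30,005

$30,005 > $6,900, so the alternative floor tax is the binding amount.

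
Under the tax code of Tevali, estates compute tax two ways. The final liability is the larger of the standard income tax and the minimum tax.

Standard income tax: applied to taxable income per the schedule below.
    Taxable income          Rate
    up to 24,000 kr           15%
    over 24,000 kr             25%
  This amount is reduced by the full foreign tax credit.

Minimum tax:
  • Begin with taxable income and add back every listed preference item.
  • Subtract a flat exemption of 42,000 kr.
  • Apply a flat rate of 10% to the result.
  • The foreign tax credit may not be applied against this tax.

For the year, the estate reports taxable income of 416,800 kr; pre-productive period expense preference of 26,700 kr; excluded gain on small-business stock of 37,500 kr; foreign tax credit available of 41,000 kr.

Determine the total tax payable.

60,800 kr

Minimum tax:
  Adjusted income: 416,800 kr + 26,700 kr + 37,500 kr = 481,000 kr
  Less exemption 42,000 kr → base 439,000 kr
  439,000 kr × 10% = 43,900 kr

Standard income tax:
  24,000 kr × 15% = 3,600 kr
  392,800 kr × 25% = 98,200 kr
  → 101,800 kr
  Less foreign tax credit 41,000 kr → 60,800 kr

60,800 kr > 43,900 kr, so the standard income tax governs.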